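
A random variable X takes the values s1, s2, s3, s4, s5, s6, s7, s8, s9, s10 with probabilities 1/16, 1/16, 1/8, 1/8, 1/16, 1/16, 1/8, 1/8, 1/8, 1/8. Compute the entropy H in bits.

3.25 bits

Each probability is a power of 1/2, so log₂(1/p) is an integer.
H = Σ p·log₂(1/p) = 1/16·4 + 1/16·4 + 1/8·3 + 1/8·3 + 1/16·4 + 1/16·4 + 1/8·3 + 1/8·3 + 1/8·3 + 1/8·3 = 3.25 bits.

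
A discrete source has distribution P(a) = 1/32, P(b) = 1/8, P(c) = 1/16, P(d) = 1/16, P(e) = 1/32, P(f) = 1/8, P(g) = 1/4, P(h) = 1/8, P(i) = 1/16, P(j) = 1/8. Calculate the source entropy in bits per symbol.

3.0625 bits

Each probability is a power of 1/2, so log₂(1/p) is an integer.
H = Σ p·log₂(1/p) = 1/32·5 + 1/8·3 + 1/16·4 + 1/16·4 + 1/32·5 + 1/8·3 + 1/4·2 + 1/8·3 + 1/16·4 + 1/8·3 = 3.0625 bits.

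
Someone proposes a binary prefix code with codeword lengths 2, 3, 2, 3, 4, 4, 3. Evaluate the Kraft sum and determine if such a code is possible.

1; yes

With common denominator 2^4 = 16: Σ 2^(−ℓᵢ) = 4/16 + 2/16 + 4/16 + 2/16 + 1/16 + 1/16 + 2/16 = 16/16 = 1.
Kraft's inequality requires Σ ≤ 1; here Σ = 1 ≤ 1, so such a prefix code exists.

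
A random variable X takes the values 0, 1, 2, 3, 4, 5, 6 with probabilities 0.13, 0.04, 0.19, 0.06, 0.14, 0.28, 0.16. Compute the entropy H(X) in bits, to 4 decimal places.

2.6015 bits

H = −Σ pᵢ log₂ pᵢ.
−0.13·log₂(0.13) = 0.3826
−0.04·log₂(0.04) = 0.1858
−0.19·log₂(0.19) = 0.4552
−0.06·log₂(0.06) = 0.2435
−0.14·log₂(0.14) = 0.3971
−0.28·log₂(0.28) = 0.5142
−0.16·log₂(0.16) = 0.4230
Sum ≈ 2.6015 → 2.6015 bits.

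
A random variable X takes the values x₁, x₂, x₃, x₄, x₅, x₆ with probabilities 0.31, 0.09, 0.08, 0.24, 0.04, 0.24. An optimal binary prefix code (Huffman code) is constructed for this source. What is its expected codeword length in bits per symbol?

2.33 bits/symbol

Repeatedly combine the two least-probable nodes; the expected code length is the sum of the merged weights.
merge 1/25 + 2/25 → 3/25
merge 9/100 + 3/25 → 21/100
merge 21/100 + 6/25 → 9/20
merge 6/25 + 31/100 → 11/20
merge 9/20 + 11/20 → 1
L = 3/25 + 21/100 + 9/20 + 11/20 + 1 = 233/100 = 2.33 bits/symbol.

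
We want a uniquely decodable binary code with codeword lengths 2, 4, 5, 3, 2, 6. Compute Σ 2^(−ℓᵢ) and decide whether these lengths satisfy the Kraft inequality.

0.734375; yes

With common denominator 2^6 = 64: Σ 2^(−ℓᵢ) = 16/64 + 4/64 + 2/64 + 8/64 + 16/64 + 1/64 = 47/64 = 0.734375.
Kraft's inequality requires Σ ≤ 1; here Σ = 0.734375 ≤ 1, so such a prefix code exists.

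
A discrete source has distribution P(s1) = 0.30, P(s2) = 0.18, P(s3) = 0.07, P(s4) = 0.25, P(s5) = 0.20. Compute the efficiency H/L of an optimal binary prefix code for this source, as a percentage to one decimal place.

Entropy H = −Σ p log₂ p ≈ 2.1993 bits.
Huffman merges: 7/100+9/50→1/4; 1/5+1/4→9/20; 1/4+3/10→11/20; 9/20+11/20→1. L = 9/4 ≈ 2.2500.
Efficiency = H/L = 2.1993/2.2500 = 97.7%.

97.7%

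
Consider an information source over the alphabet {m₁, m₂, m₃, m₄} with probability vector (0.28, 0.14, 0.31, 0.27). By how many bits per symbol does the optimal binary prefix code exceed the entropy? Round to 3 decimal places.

Entropy H = −Σ p log₂ p ≈ 1.9451 bits.
Huffman merges: 7/50+27/100→41/100; 7/25+31/100→59/100; 41/100+59/100→1. L = 2 ≈ 2.0000.
L − H = 2.0000 − 1.9451 = 0.055 bits.

0.055 bits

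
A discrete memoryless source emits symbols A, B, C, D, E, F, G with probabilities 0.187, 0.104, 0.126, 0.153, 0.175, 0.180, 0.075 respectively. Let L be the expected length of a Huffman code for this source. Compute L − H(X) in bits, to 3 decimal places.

0.064 bits

Entropy H = −Σ p log₂ p ≈ 2.7485 bits.
Huffman merges: 3/40+13/125→179/1000; 63/500+153/1000→279/1000; 7/40+179/1000→177/500; 9/50+187/1000→367/1000; 279/1000+177/500→633/1000; 367/1000+633/1000→1. L = 703/250 ≈ 2.8120.
L − H = 2.8120 − 2.7485 = 0.064 bits.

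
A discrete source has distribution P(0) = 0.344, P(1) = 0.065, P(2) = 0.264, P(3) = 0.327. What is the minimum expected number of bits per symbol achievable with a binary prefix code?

1.985 bits/symbol

Repeatedly combine the two least-probable nodes; the expected code length is the sum of the merged weights.
merge 13/200 + 33/125 → 329/1000
merge 327/1000 + 329/1000 → 82/125
merge 43/125 + 82/125 → 1
L = 329/1000 + 82/125 + 1 = 397/200 = 1.985 bits/symbol.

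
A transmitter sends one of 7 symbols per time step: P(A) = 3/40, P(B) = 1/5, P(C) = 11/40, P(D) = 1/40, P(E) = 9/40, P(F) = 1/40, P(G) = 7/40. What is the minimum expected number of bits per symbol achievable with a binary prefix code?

Repeatedly combine the two least-probable nodes; the expected code length is the sum of the merged weights.
merge 1/40 + 1/40 → 1/20
merge 1/20 + 3/40 → 1/8
merge 1/8 + 7/40 → 3/10
merge 1/5 + 9/40 → 17/40
merge 11/40 + 3/10 → 23/40
merge 17/40 + 23/40 → 1
L = 1/20 + 1/8 + 3/10 + 17/40 + 23/40 + 1 = 99/40 = 2.475 bits/symbol.

2.475 bits/symbol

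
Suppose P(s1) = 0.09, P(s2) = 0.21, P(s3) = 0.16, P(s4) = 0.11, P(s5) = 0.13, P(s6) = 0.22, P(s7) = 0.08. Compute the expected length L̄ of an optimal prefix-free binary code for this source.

Repeatedly combine the two least-probable nodes; the expected code length is the sum of the merged weights.
merge 2/25 + 9/100 → 17/100
merge 11/100 + 13/100 → 6/25
merge 4/25 + 17/100 → 33/100
merge 21/100 + 11/50 → 43/100
merge 6/25 + 33/100 → 57/100
merge 43/100 + 57/100 → 1
L = 17/100 + 6/25 + 33/100 + 43/100 + 57/100 + 1 = 137/50 = 2.74 bits/symbol.

2.74 bits/symbol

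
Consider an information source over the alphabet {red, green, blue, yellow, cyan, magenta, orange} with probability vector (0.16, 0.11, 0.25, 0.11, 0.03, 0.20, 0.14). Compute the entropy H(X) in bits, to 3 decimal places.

2.637 bits

H = −Σ pᵢ log₂ pᵢ.
−0.16·log₂(0.16) = 0.4230
−0.11·log₂(0.11) = 0.3503
−0.25·log₂(0.25) = 0.5000
−0.11·log₂(0.11) = 0.3503
−0.03·log₂(0.03) = 0.1518
−0.20·log₂(0.20) = 0.4644
−0.14·log₂(0.14) = 0.3971
Sum ≈ 2.6369 → 2.637 bits.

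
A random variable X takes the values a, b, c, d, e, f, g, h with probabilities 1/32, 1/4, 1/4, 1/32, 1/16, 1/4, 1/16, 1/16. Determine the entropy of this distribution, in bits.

2.5625 bits

Each probability is a power of 1/2, so log₂(1/p) is an integer.
H = Σ p·log₂(1/p) = 1/32·5 + 1/4·2 + 1/4·2 + 1/32·5 + 1/16·4 + 1/4·2 + 1/16·4 + 1/16·4 = 2.5625 bits.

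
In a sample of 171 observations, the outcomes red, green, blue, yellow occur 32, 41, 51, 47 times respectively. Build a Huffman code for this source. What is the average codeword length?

Probabilities are the counts divided by 171.
Repeatedly combine the two least-probable nodes; the expected code length is the sum of the merged weights.
merge 32/171 + 41/171 → 73/171
merge 47/171 + 17/57 → 98/171
merge 73/171 + 98/171 → 1
L = 73/171 + 98/171 + 1 = 2 bits/symbol.

2 bits/symbol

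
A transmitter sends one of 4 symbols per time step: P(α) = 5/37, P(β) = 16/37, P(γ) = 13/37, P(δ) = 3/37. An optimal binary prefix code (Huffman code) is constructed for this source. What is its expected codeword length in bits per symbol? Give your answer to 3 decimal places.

Repeatedly combine the two least-probable nodes; the expected code length is the sum of the merged weights.
merge 3/37 + 5/37 → 8/37
merge 8/37 + 13/37 → 21/37
merge 16/37 + 21/37 → 1
L = 8/37 + 21/37 + 1 = 66/37 ≈ 1.784 bits/symbol.

1.784 bits/symbol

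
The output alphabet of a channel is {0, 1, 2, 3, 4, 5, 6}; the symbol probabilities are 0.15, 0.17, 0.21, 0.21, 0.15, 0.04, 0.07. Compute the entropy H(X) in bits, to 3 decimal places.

2.656 bits

H = −Σ pᵢ log₂ pᵢ.
−0.15·log₂(0.15) = 0.4105
−0.17·log₂(0.17) = 0.4346
−0.21·log₂(0.21) = 0.4728
−0.21·log₂(0.21) = 0.4728
−0.15·log₂(0.15) = 0.4105
−0.04·log₂(0.04) = 0.1858
−0.07·log₂(0.07) = 0.2686
Sum ≈ 2.6556 → 2.656 bits.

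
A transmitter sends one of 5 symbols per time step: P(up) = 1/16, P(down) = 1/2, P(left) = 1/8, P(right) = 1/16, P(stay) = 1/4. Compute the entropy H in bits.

1.875 bits

Each probability is a power of 1/2, so log₂(1/p) is an integer.
H = Σ p·log₂(1/p) = 1/16·4 + 1/2·1 + 1/8·3 + 1/16·4 + 1/4·2 = 1.875 bits.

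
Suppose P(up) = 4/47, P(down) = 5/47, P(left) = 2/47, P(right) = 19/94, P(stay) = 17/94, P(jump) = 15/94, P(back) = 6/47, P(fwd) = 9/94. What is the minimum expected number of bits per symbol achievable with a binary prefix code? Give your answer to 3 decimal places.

2.926 bits/symbol

Repeatedly combine the two least-probable nodes; the expected code length is the sum of the merged weights.
merge 2/47 + 4/47 → 6/47
merge 9/94 + 5/47 → 19/94
merge 6/47 + 6/47 → 12/47
merge 15/94 + 17/94 → 16/47
merge 19/94 + 19/94 → 19/47
merge 12/47 + 16/47 → 28/47
merge 19/47 + 28/47 → 1
L = 6/47 + 19/94 + 12/47 + 16/47 + 19/47 + 28/47 + 1 = 275/94 ≈ 2.926 bits/symbol.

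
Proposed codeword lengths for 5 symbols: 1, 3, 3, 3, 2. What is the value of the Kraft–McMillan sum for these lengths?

1.125

With common denominator 2^3 = 8: Σ 2^(−ℓᵢ) = 4/8 + 1/8 + 1/8 + 1/8 + 2/8 = 9/8 = 1.125.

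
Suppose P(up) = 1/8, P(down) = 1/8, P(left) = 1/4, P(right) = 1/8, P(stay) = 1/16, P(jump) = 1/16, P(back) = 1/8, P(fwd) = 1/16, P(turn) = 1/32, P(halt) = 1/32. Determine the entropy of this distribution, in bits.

Each probability is a power of 1/2, so log₂(1/p) is an integer.
H = Σ p·log₂(1/p) = 1/8·3 + 1/8·3 + 1/4·2 + 1/8·3 + 1/16·4 + 1/16·4 + 1/8·3 + 1/16·4 + 1/32·5 + 1/32·5 = 3.0625 bits.

3.0625 bits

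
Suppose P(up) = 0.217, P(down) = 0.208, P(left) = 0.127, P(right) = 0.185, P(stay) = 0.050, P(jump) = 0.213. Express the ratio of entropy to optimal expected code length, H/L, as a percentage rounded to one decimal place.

Entropy H = −Σ p log₂ p ≈ 2.4693 bits.
Huffman merges: 1/20+127/1000→177/1000; 177/1000+37/200→181/500; 26/125+213/1000→421/1000; 217/1000+181/500→579/1000; 421/1000+579/1000→1. L = 2539/1000 ≈ 2.5390.
Efficiency = H/L = 2.4693/2.5390 = 97.3%.

97.3%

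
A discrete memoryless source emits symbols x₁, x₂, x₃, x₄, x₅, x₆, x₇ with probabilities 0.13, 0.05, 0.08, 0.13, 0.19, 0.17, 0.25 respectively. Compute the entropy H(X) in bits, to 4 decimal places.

2.6627 bits

H = −Σ pᵢ log₂ pᵢ.
−0.13·log₂(0.13) = 0.3826
−0.05·log₂(0.05) = 0.2161
−0.08·log₂(0.08) = 0.2915
−0.13·log₂(0.13) = 0.3826
−0.19·log₂(0.19) = 0.4552
−0.17·log₂(0.17) = 0.4346
−0.25·log₂(0.25) = 0.5000
Sum ≈ 2.6627 → 2.6627 bits.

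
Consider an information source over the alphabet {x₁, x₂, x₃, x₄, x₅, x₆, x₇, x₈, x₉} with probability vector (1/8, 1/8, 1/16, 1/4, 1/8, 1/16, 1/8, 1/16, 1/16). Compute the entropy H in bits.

3 bits

Each probability is a power of 1/2, so log₂(1/p) is an integer.
H = Σ p·log₂(1/p) = 1/8·3 + 1/8·3 + 1/16·4 + 1/4·2 + 1/8·3 + 1/16·4 + 1/8·3 + 1/16·4 + 1/16·4 = 3 bits.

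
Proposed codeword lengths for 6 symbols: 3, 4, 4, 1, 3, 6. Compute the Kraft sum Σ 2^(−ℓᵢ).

0.890625

With common denominator 2^6 = 64: Σ 2^(−ℓᵢ) = 8/64 + 4/64 + 4/64 + 32/64 + 8/64 + 1/64 = 57/64 = 0.890625.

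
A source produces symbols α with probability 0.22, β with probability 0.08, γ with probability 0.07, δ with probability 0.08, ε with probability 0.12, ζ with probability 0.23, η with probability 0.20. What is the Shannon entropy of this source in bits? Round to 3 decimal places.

H = −Σ pᵢ log₂ pᵢ.
−0.22·log₂(0.22) = 0.4806
−0.08·log₂(0.08) = 0.2915
−0.07·log₂(0.07) = 0.2686
−0.08·log₂(0.08) = 0.2915
−0.12·log₂(0.12) = 0.3671
−0.23·log₂(0.23) = 0.4877
−0.20·log₂(0.20) = 0.4644
Sum ≈ 2.6513 → 2.651 bits.

2.651 bits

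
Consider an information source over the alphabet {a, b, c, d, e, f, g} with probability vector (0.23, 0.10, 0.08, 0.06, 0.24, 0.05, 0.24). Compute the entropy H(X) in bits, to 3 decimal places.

H = −Σ pᵢ log₂ pᵢ.
−0.23·log₂(0.23) = 0.4877
−0.10·log₂(0.10) = 0.3322
−0.08·log₂(0.08) = 0.2915
−0.06·log₂(0.06) = 0.2435
−0.24·log₂(0.24) = 0.4941
−0.05·log₂(0.05) = 0.2161
−0.24·log₂(0.24) = 0.4941
Sum ≈ 2.5593 → 2.559 bits.

2.559 bits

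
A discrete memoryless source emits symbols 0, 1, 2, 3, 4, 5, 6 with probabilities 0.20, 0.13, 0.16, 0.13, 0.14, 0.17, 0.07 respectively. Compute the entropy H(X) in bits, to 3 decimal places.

2.753 bits

H = −Σ pᵢ log₂ pᵢ.
−0.20·log₂(0.20) = 0.4644
−0.13·log₂(0.13) = 0.3826
−0.16·log₂(0.16) = 0.4230
−0.13·log₂(0.13) = 0.3826
−0.14·log₂(0.14) = 0.3971
−0.17·log₂(0.17) = 0.4346
−0.07·log₂(0.07) = 0.2686
Sum ≈ 2.7529 → 2.753 bits.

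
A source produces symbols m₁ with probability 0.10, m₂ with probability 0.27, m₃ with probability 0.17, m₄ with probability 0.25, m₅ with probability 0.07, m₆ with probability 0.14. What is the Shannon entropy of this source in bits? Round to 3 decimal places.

2.442 bits

H = −Σ pᵢ log₂ pᵢ.
−0.10·log₂(0.10) = 0.3322
−0.27·log₂(0.27) = 0.5100
−0.17·log₂(0.17) = 0.4346
−0.25·log₂(0.25) = 0.5000
−0.07·log₂(0.07) = 0.2686
−0.14·log₂(0.14) = 0.3971
Sum ≈ 2.4425 → 2.442 bits.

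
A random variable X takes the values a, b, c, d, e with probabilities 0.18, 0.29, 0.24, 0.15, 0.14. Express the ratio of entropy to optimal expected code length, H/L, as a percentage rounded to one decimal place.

98.9%

Entropy H = −Σ p log₂ p ≈ 2.2650 bits.
Huffman merges: 7/50+3/20→29/100; 9/50+6/25→21/50; 29/100+29/100→29/50; 21/50+29/50→1. L = 229/100 ≈ 2.2900.
Efficiency = H/L = 2.2650/2.2900 = 98.9%.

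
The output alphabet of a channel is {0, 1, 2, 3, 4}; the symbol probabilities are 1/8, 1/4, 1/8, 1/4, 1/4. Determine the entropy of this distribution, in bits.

2.25 bits

Each probability is a power of 1/2, so log₂(1/p) is an integer.
H = Σ p·log₂(1/p) = 1/8·3 + 1/4·2 + 1/8·3 + 1/4·2 + 1/4·2 = 2.25 bits.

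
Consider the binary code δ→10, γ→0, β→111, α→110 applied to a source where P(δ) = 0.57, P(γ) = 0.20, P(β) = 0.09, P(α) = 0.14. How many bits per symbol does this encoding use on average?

2.03 bits/symbol

L̄ = Σ pᵢ·ℓᵢ = 0.57·2 + 0.20·1 + 0.09·3 + 0.14·3 = 2.03 bits/symbol.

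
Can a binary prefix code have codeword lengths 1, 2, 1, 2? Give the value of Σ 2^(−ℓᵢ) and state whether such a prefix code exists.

With common denominator 2^2 = 4: Σ 2^(−ℓᵢ) = 2/4 + 1/4 + 2/4 + 1/4 = 6/4 = 1.5.
Kraft's inequality requires Σ ≤ 1; here Σ = 1.5 > 1, so no such prefix code exists.

1.5; no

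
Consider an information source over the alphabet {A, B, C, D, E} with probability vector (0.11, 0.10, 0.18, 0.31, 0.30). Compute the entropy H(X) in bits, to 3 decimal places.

H = −Σ pᵢ log₂ pᵢ.
−0.11·log₂(0.11) = 0.3503
−0.10·log₂(0.10) = 0.3322
−0.18·log₂(0.18) = 0.4453
−0.31·log₂(0.31) = 0.5238
−0.30·log₂(0.30) = 0.5211
Sum ≈ 2.1727 → 2.173 bits.

2.173 bits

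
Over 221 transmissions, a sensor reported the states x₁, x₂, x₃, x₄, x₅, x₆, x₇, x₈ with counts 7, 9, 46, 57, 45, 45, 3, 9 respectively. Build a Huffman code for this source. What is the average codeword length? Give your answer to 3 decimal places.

2.584 bits/symbol

Probabilities are the counts divided by 221.
Repeatedly combine the two least-probable nodes; the expected code length is the sum of the merged weights.
merge 3/221 + 7/221 → 10/221
merge 9/221 + 9/221 → 18/221
merge 10/221 + 18/221 → 28/221
merge 28/221 + 45/221 → 73/221
merge 45/221 + 46/221 → 7/17
merge 57/221 + 73/221 → 10/17
merge 7/17 + 10/17 → 1
L = 10/221 + 18/221 + 28/221 + 73/221 + 7/17 + 10/17 + 1 = 571/221 ≈ 2.584 bits/symbol.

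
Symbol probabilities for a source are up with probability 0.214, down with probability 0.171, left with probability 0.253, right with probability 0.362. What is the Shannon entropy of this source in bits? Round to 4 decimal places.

1.9440 bits

H = −Σ pᵢ log₂ pᵢ.
−0.214·log₂(0.214) = 0.4760
−0.171·log₂(0.171) = 0.4357
−0.253·log₂(0.253) = 0.5016
−0.362·log₂(0.362) = 0.5307
Sum ≈ 1.9440 → 1.9440 bits.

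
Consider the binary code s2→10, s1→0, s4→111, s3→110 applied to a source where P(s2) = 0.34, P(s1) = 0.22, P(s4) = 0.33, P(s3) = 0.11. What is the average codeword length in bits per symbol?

L̄ = Σ pᵢ·ℓᵢ = 0.34·2 + 0.22·1 + 0.33·3 + 0.11·3 = 2.22 bits/symbol.

2.22 bits/symbol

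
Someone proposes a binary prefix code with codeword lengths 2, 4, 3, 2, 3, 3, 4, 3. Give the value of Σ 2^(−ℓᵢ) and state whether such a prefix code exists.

1.125; no

With common denominator 2^4 = 16: Σ 2^(−ℓᵢ) = 4/16 + 1/16 + 2/16 + 4/16 + 2/16 + 2/16 + 1/16 + 2/16 = 18/16 = 1.125.
Kraft's inequality requires Σ ≤ 1; here Σ = 1.125 > 1, so no such prefix code exists.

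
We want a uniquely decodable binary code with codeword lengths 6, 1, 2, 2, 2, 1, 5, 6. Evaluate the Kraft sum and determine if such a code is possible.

1.8125; no

With common denominator 2^6 = 64: Σ 2^(−ℓᵢ) = 1/64 + 32/64 + 16/64 + 16/64 + 16/64 + 32/64 + 2/64 + 1/64 = 116/64 = 1.8125.
Kraft's inequality requires Σ ≤ 1; here Σ = 1.8125 > 1, so no such prefix code exists.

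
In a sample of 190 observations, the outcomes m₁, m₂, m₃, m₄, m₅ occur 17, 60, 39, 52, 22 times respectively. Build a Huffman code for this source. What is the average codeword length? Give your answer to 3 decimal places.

2.205 bits/symbol

Probabilities are the counts divided by 190.
Repeatedly combine the two least-probable nodes; the expected code length is the sum of the merged weights.
merge 17/190 + 11/95 → 39/190
merge 39/190 + 39/190 → 39/95
merge 26/95 + 6/19 → 56/95
merge 39/95 + 56/95 → 1
L = 39/190 + 39/95 + 56/95 + 1 = 419/190 ≈ 2.205 bits/symbol.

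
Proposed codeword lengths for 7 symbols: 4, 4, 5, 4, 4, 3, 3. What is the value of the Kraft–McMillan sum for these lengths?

With common denominator 2^5 = 32: Σ 2^(−ℓᵢ) = 2/32 + 2/32 + 1/32 + 2/32 + 2/32 + 4/32 + 4/32 = 17/32 = 0.53125.

0.53125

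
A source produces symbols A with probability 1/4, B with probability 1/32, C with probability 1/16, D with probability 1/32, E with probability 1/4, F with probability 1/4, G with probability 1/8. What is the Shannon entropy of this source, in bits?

2.4375 bits

Each probability is a power of 1/2, so log₂(1/p) is an integer.
H = Σ p·log₂(1/p) = 1/4·2 + 1/32·5 + 1/16·4 + 1/32·5 + 1/4·2 + 1/4·2 + 1/8·3 = 2.4375 bits.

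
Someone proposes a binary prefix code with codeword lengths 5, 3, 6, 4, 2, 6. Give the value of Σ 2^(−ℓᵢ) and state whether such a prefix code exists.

With common denominator 2^6 = 64: Σ 2^(−ℓᵢ) = 2/64 + 8/64 + 1/64 + 4/64 + 16/64 + 1/64 = 32/64 = 0.5.
Kraft's inequality requires Σ ≤ 1; here Σ = 0.5 ≤ 1, so such a prefix code exists.

0.5; yes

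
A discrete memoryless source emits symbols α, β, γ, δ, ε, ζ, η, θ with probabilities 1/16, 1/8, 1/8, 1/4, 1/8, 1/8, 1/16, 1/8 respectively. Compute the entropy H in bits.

Each probability is a power of 1/2, so log₂(1/p) is an integer.
H = Σ p·log₂(1/p) = 1/16·4 + 1/8·3 + 1/8·3 + 1/4·2 + 1/8·3 + 1/8·3 + 1/16·4 + 1/8·3 = 2.875 bits.

2.875 bits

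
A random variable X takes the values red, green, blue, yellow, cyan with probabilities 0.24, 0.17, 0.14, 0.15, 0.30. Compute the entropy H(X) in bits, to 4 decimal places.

H = −Σ pᵢ log₂ pᵢ.
−0.24·log₂(0.24) = 0.4941
−0.17·log₂(0.17) = 0.4346
−0.14·log₂(0.14) = 0.3971
−0.15·log₂(0.15) = 0.4105
−0.30·log₂(0.30) = 0.5211
Sum ≈ 2.2575 → 2.2575 bits.

2.2575 bits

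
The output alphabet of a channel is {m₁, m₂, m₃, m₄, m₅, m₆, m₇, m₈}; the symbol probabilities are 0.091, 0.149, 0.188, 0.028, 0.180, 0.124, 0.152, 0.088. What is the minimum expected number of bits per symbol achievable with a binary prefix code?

2.928 bits/symbol

Repeatedly combine the two least-probable nodes; the expected code length is the sum of the merged weights.
merge 7/250 + 11/125 → 29/250
merge 91/1000 + 29/250 → 207/1000
merge 31/250 + 149/1000 → 273/1000
merge 19/125 + 9/50 → 83/250
merge 47/250 + 207/1000 → 79/200
merge 273/1000 + 83/250 → 121/200
merge 79/200 + 121/200 → 1
L = 29/250 + 207/1000 + 273/1000 + 83/250 + 79/200 + 121/200 + 1 = 366/125 = 2.928 bits/symbol.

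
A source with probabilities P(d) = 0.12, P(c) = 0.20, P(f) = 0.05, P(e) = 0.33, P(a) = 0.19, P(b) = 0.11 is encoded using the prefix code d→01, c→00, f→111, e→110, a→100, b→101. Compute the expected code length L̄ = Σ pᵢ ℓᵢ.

2.68 bits/symbol

L̄ = Σ pᵢ·ℓᵢ = 0.12·2 + 0.20·2 + 0.05·3 + 0.33·3 + 0.19·3 + 0.11·3 = 2.68 bits/symbol.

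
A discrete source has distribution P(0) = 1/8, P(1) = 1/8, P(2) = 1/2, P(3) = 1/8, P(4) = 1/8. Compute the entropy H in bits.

Each probability is a power of 1/2, so log₂(1/p) is an integer.
H = Σ p·log₂(1/p) = 1/8·3 + 1/8·3 + 1/2·1 + 1/8·3 + 1/8·3 = 2 bits.

2 bits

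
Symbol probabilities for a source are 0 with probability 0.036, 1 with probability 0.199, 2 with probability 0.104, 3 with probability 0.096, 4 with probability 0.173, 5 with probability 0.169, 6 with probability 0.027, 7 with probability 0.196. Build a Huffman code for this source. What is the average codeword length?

2.827 bits/symbol

Repeatedly combine the two least-probable nodes; the expected code length is the sum of the merged weights.
merge 27/1000 + 9/250 → 63/1000
merge 63/1000 + 12/125 → 159/1000
merge 13/125 + 159/1000 → 263/1000
merge 169/1000 + 173/1000 → 171/500
merge 49/250 + 199/1000 → 79/200
merge 263/1000 + 171/500 → 121/200
merge 79/200 + 121/200 → 1
L = 63/1000 + 159/1000 + 263/1000 + 171/500 + 79/200 + 121/200 + 1 = 2827/1000 = 2.827 bits/symbol.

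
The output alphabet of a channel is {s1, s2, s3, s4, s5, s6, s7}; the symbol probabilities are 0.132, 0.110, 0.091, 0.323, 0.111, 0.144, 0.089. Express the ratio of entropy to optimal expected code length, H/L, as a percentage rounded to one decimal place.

98.7%

Entropy H = −Σ p log₂ p ≈ 2.6424 bits.
Huffman merges: 89/1000+91/1000→9/50; 11/100+111/1000→221/1000; 33/250+18/125→69/250; 9/50+221/1000→401/1000; 69/250+323/1000→599/1000; 401/1000+599/1000→1. L = 2677/1000 ≈ 2.6770.
Efficiency = H/L = 2.6424/2.6770 = 98.7%.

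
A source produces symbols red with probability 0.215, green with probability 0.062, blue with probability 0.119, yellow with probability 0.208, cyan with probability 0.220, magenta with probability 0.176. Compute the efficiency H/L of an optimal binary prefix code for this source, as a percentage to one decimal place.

97.9%

Entropy H = −Σ p log₂ p ≈ 2.4838 bits.
Huffman merges: 31/500+119/1000→181/1000; 22/125+181/1000→357/1000; 26/125+43/200→423/1000; 11/50+357/1000→577/1000; 423/1000+577/1000→1. L = 1269/500 ≈ 2.5380.
Efficiency = H/L = 2.4838/2.5380 = 97.9%.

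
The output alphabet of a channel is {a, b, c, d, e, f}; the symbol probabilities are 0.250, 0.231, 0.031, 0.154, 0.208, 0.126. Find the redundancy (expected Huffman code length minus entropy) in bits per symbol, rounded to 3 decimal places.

0.061 bits

Entropy H = −Σ p log₂ p ≈ 2.4071 bits.
Huffman merges: 31/1000+63/500→157/1000; 77/500+157/1000→311/1000; 26/125+231/1000→439/1000; 1/4+311/1000→561/1000; 439/1000+561/1000→1. L = 617/250 ≈ 2.4680.
L − H = 2.4680 − 2.4071 = 0.061 bits.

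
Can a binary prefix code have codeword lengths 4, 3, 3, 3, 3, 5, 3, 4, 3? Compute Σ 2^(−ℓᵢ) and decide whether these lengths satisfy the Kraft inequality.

With common denominator 2^5 = 32: Σ 2^(−ℓᵢ) = 2/32 + 4/32 + 4/32 + 4/32 + 4/32 + 1/32 + 4/32 + 2/32 + 4/32 = 29/32 = 0.90625.
Kraft's inequality requires Σ ≤ 1; here Σ = 0.90625 ≤ 1, so such a prefix code exists.

0.90625; yes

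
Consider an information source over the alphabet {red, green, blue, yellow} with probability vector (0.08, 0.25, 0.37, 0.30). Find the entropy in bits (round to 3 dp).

H = −Σ pᵢ log₂ pᵢ.
−0.08·log₂(0.08) = 0.2915
−0.25·log₂(0.25) = 0.5000
−0.37·log₂(0.37) = 0.5307
−0.30·log₂(0.30) = 0.5211
Sum ≈ 1.8433 → 1.843 bits.

1.843 bits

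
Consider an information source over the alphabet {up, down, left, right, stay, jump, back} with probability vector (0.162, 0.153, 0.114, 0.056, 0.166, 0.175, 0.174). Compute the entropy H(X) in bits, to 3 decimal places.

H = −Σ pᵢ log₂ pᵢ.
−0.162·log₂(0.162) = 0.4254
−0.153·log₂(0.153) = 0.4144
−0.114·log₂(0.114) = 0.3571
−0.056·log₂(0.056) = 0.2329
−0.166·log₂(0.166) = 0.4301
−0.175·log₂(0.175) = 0.4401
−0.174·log₂(0.174) = 0.4390
Sum ≈ 2.7389 → 2.739 bits.

2.739 bits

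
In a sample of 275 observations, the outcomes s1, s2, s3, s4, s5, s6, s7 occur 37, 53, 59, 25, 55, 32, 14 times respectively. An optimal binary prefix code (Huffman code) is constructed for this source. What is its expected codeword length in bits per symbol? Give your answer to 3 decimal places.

Probabilities are the counts divided by 275.
Repeatedly combine the two least-probable nodes; the expected code length is the sum of the merged weights.
merge 14/275 + 1/11 → 39/275
merge 32/275 + 37/275 → 69/275
merge 39/275 + 53/275 → 92/275
merge 1/5 + 59/275 → 114/275
merge 69/275 + 92/275 → 161/275
merge 114/275 + 161/275 → 1
L = 39/275 + 69/275 + 92/275 + 114/275 + 161/275 + 1 = 30/11 ≈ 2.727 bits/symbol.

2.727 bits/symbol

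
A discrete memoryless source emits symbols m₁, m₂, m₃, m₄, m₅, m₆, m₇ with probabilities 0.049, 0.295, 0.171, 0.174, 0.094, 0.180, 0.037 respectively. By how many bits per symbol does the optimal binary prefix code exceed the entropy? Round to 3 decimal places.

0.062 bits

Entropy H = −Σ p log₂ p ≈ 2.5494 bits.
Huffman merges: 37/1000+49/1000→43/500; 43/500+47/500→9/50; 171/1000+87/500→69/200; 9/50+9/50→9/25; 59/200+69/200→16/25; 9/25+16/25→1. L = 2611/1000 ≈ 2.6110.
L − H = 2.6110 − 2.5494 = 0.062 bits.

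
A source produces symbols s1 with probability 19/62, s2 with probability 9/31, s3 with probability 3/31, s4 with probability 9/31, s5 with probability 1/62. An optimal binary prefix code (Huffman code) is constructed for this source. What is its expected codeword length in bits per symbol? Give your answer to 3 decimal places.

Repeatedly combine the two least-probable nodes; the expected code length is the sum of the merged weights.
merge 1/62 + 3/31 → 7/62
merge 7/62 + 9/31 → 25/62
merge 9/31 + 19/62 → 37/62
merge 25/62 + 37/62 → 1
L = 7/62 + 25/62 + 37/62 + 1 = 131/62 ≈ 2.113 bits/symbol.

2.113 bits/symbol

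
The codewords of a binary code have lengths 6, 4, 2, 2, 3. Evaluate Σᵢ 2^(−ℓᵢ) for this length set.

With common denominator 2^6 = 64: Σ 2^(−ℓᵢ) = 1/64 + 4/64 + 16/64 + 16/64 + 8/64 = 45/64 = 0.703125.

0.703125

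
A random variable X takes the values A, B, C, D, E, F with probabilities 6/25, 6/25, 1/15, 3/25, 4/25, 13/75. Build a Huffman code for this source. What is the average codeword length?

2.52 bits/symbol

Repeatedly combine the two least-probable nodes; the expected code length is the sum of the merged weights.
merge 1/15 + 3/25 → 14/75
merge 4/25 + 13/75 → 1/3
merge 14/75 + 6/25 → 32/75
merge 6/25 + 1/3 → 43/75
merge 32/75 + 43/75 → 1
L = 14/75 + 1/3 + 32/75 + 43/75 + 1 = 63/25 = 2.52 bits/symbol.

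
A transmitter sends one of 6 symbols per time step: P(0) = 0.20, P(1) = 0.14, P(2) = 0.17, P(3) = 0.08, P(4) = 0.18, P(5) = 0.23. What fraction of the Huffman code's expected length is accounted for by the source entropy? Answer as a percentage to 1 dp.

Entropy H = −Σ p log₂ p ≈ 2.5206 bits.
Huffman merges: 2/25+7/50→11/50; 17/100+9/50→7/20; 1/5+11/50→21/50; 23/100+7/20→29/50; 21/50+29/50→1. L = 257/100 ≈ 2.5700.
Efficiency = H/L = 2.5206/2.5700 = 98.1%.

98.1%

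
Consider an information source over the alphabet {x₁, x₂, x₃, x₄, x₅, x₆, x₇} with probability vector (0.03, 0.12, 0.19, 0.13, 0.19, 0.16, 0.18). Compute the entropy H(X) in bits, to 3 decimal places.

H = −Σ pᵢ log₂ pᵢ.
−0.03·log₂(0.03) = 0.1518
−0.12·log₂(0.12) = 0.3671
−0.19·log₂(0.19) = 0.4552
−0.13·log₂(0.13) = 0.3826
−0.19·log₂(0.19) = 0.4552
−0.16·log₂(0.16) = 0.4230
−0.18·log₂(0.18) = 0.4453
Sum ≈ 2.6803 → 2.680 bits.

2.680 bits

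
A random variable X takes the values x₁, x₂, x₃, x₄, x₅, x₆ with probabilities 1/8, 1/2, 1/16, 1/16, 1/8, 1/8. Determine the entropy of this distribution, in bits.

Each probability is a power of 1/2, so log₂(1/p) is an integer.
H = Σ p·log₂(1/p) = 1/8·3 + 1/2·1 + 1/16·4 + 1/16·4 + 1/8·3 + 1/8·3 = 2.125 bits.

2.125 bits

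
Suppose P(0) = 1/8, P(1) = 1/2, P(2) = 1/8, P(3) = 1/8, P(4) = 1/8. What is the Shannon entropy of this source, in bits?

2 bits

Each probability is a power of 1/2, so log₂(1/p) is an integer.
H = Σ p·log₂(1/p) = 1/8·3 + 1/2·1 + 1/8·3 + 1/8·3 + 1/8·3 = 2 bits.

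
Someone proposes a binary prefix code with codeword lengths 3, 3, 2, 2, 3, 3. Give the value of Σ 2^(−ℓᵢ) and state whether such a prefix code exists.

1; yes

With common denominator 2^3 = 8: Σ 2^(−ℓᵢ) = 1/8 + 1/8 + 2/8 + 2/8 + 1/8 + 1/8 = 8/8 = 1.
Kraft's inequality requires Σ ≤ 1; here Σ = 1 ≤ 1, so such a prefix code exists.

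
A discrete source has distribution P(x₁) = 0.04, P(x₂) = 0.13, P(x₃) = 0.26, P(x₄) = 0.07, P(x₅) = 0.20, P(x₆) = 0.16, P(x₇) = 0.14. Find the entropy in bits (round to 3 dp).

2.627 bits

H = −Σ pᵢ log₂ pᵢ.
−0.04·log₂(0.04) = 0.1858
−0.13·log₂(0.13) = 0.3826
−0.26·log₂(0.26) = 0.5053
−0.07·log₂(0.07) = 0.2686
−0.20·log₂(0.20) = 0.4644
−0.16·log₂(0.16) = 0.4230
−0.14·log₂(0.14) = 0.3971
Sum ≈ 2.6268 → 2.627 bits.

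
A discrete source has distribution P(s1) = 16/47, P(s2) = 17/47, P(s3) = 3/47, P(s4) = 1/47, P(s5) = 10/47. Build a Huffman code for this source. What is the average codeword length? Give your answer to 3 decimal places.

2.021 bits/symbol

Repeatedly combine the two least-probable nodes; the expected code length is the sum of the merged weights.
merge 1/47 + 3/47 → 4/47
merge 4/47 + 10/47 → 14/47
merge 14/47 + 16/47 → 30/47
merge 17/47 + 30/47 → 1
L = 4/47 + 14/47 + 30/47 + 1 = 95/47 ≈ 2.021 bits/symbol.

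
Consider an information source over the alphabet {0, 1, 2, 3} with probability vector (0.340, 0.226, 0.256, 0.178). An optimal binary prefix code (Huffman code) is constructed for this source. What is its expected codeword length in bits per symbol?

2 bits/symbol

Repeatedly combine the two least-probable nodes; the expected code length is the sum of the merged weights.
merge 89/500 + 113/500 → 101/250
merge 32/125 + 17/50 → 149/250
merge 101/250 + 149/250 → 1
L = 101/250 + 149/250 + 1 = 2 bits/symbol.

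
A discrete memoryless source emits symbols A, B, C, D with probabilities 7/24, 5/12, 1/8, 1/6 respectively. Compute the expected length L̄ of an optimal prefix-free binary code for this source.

Repeatedly combine the two least-probable nodes; the expected code length is the sum of the merged weights.
merge 1/8 + 1/6 → 7/24
merge 7/24 + 7/24 → 7/12
merge 5/12 + 7/12 → 1
L = 7/24 + 7/12 + 1 = 15/8 = 1.875 bits/symbol.

1.875 bits/symbol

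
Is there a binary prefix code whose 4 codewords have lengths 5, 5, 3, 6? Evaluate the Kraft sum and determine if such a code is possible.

With common denominator 2^6 = 64: Σ 2^(−ℓᵢ) = 2/64 + 2/64 + 8/64 + 1/64 = 13/64 = 0.203125.
Kraft's inequality requires Σ ≤ 1; here Σ = 0.203125 ≤ 1, so such a prefix code exists.

0.203125; yes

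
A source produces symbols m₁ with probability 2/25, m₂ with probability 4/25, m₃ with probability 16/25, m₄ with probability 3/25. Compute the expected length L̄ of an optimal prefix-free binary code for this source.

1.56 bits/symbol

Repeatedly combine the two least-probable nodes; the expected code length is the sum of the merged weights.
merge 2/25 + 3/25 → 1/5
merge 4/25 + 1/5 → 9/25
merge 9/25 + 16/25 → 1
L = 1/5 + 9/25 + 1 = 39/25 = 1.56 bits/symbol.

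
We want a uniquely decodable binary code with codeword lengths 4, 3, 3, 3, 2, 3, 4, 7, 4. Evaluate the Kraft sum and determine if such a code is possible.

With common denominator 2^7 = 128: Σ 2^(−ℓᵢ) = 8/128 + 16/128 + 16/128 + 16/128 + 32/128 + 16/128 + 8/128 + 1/128 + 8/128 = 121/128 = 0.9453125.
Kraft's inequality requires Σ ≤ 1; here Σ = 0.9453125 ≤ 1, so such a prefix code exists.

0.9453125; yes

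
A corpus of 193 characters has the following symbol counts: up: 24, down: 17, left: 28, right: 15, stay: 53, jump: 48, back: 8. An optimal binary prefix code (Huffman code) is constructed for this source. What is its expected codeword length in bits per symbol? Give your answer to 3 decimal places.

Probabilities are the counts divided by 193.
Repeatedly combine the two least-probable nodes; the expected code length is the sum of the merged weights.
merge 8/193 + 15/193 → 23/193
merge 17/193 + 23/193 → 40/193
merge 24/193 + 28/193 → 52/193
merge 40/193 + 48/193 → 88/193
merge 52/193 + 53/193 → 105/193
merge 88/193 + 105/193 → 1
L = 23/193 + 40/193 + 52/193 + 88/193 + 105/193 + 1 = 501/193 ≈ 2.596 bits/symbol.

2.596 bits/symbol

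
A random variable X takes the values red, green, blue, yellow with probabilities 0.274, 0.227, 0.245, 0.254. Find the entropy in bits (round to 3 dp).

H = −Σ pᵢ log₂ pᵢ.
−0.274·log₂(0.274) = 0.5118
−0.227·log₂(0.227) = 0.4856
−0.245·log₂(0.245) = 0.4971
−0.254·log₂(0.254) = 0.5022
Sum ≈ 1.9967 → 1.997 bits.

1.997 bits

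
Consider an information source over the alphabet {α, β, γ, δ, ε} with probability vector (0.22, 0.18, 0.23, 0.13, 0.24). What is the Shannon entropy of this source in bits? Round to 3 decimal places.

H = −Σ pᵢ log₂ pᵢ.
−0.22·log₂(0.22) = 0.4806
−0.18·log₂(0.18) = 0.4453
−0.23·log₂(0.23) = 0.4877
−0.13·log₂(0.13) = 0.3826
−0.24·log₂(0.24) = 0.4941
Sum ≈ 2.2903 → 2.290 bits.

2.290 bits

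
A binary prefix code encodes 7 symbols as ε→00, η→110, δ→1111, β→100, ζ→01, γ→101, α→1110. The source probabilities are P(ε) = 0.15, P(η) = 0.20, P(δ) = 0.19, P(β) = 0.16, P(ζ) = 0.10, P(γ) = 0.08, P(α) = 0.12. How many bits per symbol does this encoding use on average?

3.06 bits/symbol

L̄ = Σ pᵢ·ℓᵢ = 0.15·2 + 0.20·3 + 0.19·4 + 0.16·3 + 0.10·2 + 0.08·3 + 0.12·4 = 3.06 bits/symbol.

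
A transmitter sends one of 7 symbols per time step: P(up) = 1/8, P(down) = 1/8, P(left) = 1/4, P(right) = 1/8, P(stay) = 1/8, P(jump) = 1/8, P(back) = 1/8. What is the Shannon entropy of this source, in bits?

2.75 bits

Each probability is a power of 1/2, so log₂(1/p) is an integer.
H = Σ p·log₂(1/p) = 1/8·3 + 1/8·3 + 1/4·2 + 1/8·3 + 1/8·3 + 1/8·3 + 1/8·3 = 2.75 bits.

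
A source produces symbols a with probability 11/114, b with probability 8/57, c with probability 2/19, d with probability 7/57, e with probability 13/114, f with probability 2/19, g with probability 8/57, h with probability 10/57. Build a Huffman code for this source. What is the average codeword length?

3 bits/symbol

Repeatedly combine the two least-probable nodes; the expected code length is the sum of the merged weights.
merge 11/114 + 2/19 → 23/114
merge 2/19 + 13/114 → 25/114
merge 7/57 + 8/57 → 5/19
merge 8/57 + 10/57 → 6/19
merge 23/114 + 25/114 → 8/19
merge 5/19 + 6/19 → 11/19
merge 8/19 + 11/19 → 1
L = 23/114 + 25/114 + 5/19 + 6/19 + 8/19 + 11/19 + 1 = 3 bits/symbol.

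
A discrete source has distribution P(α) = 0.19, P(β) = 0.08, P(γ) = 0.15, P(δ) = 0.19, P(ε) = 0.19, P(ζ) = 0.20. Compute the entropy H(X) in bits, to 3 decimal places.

H = −Σ pᵢ log₂ pᵢ.
−0.19·log₂(0.19) = 0.4552
−0.08·log₂(0.08) = 0.2915
−0.15·log₂(0.15) = 0.4105
−0.19·log₂(0.19) = 0.4552
−0.19·log₂(0.19) = 0.4552
−0.20·log₂(0.20) = 0.4644
Sum ≈ 2.5321 → 2.532 bits.

2.532 bits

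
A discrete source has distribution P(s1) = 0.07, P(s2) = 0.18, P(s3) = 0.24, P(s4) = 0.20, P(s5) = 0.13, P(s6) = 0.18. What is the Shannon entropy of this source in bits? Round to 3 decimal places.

2.500 bits

H = −Σ pᵢ log₂ pᵢ.
−0.07·log₂(0.07) = 0.2686
−0.18·log₂(0.18) = 0.4453
−0.24·log₂(0.24) = 0.4941
−0.20·log₂(0.20) = 0.4644
−0.13·log₂(0.13) = 0.3826
−0.18·log₂(0.18) = 0.4453
Sum ≈ 2.5003 → 2.500 bits.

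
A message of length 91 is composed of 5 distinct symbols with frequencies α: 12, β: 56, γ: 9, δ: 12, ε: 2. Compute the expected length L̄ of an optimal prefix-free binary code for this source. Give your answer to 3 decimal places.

1.758 bits/symbol

Probabilities are the counts divided by 91.
Repeatedly combine the two least-probable nodes; the expected code length is the sum of the merged weights.
merge 2/91 + 9/91 → 11/91
merge 11/91 + 12/91 → 23/91
merge 12/91 + 23/91 → 5/13
merge 5/13 + 8/13 → 1
L = 11/91 + 23/91 + 5/13 + 1 = 160/91 ≈ 1.758 bits/symbol.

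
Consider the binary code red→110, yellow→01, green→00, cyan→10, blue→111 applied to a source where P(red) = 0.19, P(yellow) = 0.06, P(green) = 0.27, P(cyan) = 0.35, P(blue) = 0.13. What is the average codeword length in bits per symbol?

2.32 bits/symbol

L̄ = Σ pᵢ·ℓᵢ = 0.19·3 + 0.06·2 + 0.27·2 + 0.35·2 + 0.13·3 = 2.32 bits/symbol.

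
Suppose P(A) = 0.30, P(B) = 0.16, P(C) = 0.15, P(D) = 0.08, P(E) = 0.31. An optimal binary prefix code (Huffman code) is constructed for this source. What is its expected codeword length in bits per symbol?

2.23 bits/symbol

Repeatedly combine the two least-probable nodes; the expected code length is the sum of the merged weights.
merge 2/25 + 3/20 → 23/100
merge 4/25 + 23/100 → 39/100
merge 3/10 + 31/100 → 61/100
merge 39/100 + 61/100 → 1
L = 23/100 + 39/100 + 61/100 + 1 = 223/100 = 2.23 bits/symbol.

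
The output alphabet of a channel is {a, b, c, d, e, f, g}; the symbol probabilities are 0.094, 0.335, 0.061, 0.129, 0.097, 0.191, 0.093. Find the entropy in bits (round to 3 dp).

H = −Σ pᵢ log₂ pᵢ.
−0.094·log₂(0.094) = 0.3207
−0.335·log₂(0.335) = 0.5286
−0.061·log₂(0.061) = 0.2461
−0.129·log₂(0.129) = 0.3811
−0.097·log₂(0.097) = 0.3265
−0.191·log₂(0.191) = 0.4562
−0.093·log₂(0.093) = 0.3187
Sum ≈ 2.5778 → 2.578 bits.

2.578 bits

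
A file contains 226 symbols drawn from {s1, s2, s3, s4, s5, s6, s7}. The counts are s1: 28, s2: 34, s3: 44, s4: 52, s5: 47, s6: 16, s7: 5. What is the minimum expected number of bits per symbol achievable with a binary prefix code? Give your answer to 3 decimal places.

Probabilities are the counts divided by 226.
Repeatedly combine the two least-probable nodes; the expected code length is the sum of the merged weights.
merge 5/226 + 8/113 → 21/226
merge 21/226 + 14/113 → 49/226
merge 17/113 + 22/113 → 39/113
merge 47/226 + 49/226 → 48/113
merge 26/113 + 39/113 → 65/113
merge 48/113 + 65/113 → 1
L = 21/226 + 49/226 + 39/113 + 48/113 + 65/113 + 1 = 300/113 ≈ 2.655 bits/symbol.

2.655 bits/symbol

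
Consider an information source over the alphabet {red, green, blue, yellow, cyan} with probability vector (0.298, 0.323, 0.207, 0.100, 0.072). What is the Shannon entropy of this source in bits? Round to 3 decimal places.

2.123 bits

H = −Σ pᵢ log₂ pᵢ.
−0.298·log₂(0.298) = 0.5205
−0.323·log₂(0.323) = 0.5266
−0.207·log₂(0.207) = 0.4704
−0.100·log₂(0.100) = 0.3322
−0.072·log₂(0.072) = 0.2733
Sum ≈ 2.1230 → 2.123 bits.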